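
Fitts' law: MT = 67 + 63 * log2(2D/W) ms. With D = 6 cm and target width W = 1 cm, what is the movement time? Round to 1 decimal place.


MT = 67 + 63 * log2(2*6/1)
2D/W = 12.0
log2(12.0) = 3.585
MT = 67 + 63 * 3.585
= 292.9 ms


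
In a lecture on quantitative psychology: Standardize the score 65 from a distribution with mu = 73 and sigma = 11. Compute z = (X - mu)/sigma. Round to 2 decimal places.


z = (X - mu) / sigma
= (65 - 73) / 11
= -8 / 11
= -0.73


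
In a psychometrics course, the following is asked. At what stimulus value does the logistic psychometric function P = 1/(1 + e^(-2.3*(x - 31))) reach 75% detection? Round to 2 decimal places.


At P = 0.75: 0.75 = 1/(1 + e^(-k*(x-x0)))
Solving: e^(-k*(x-x0)) = 1/3
x = x0 + ln(3)/k
ln(3) = 1.0986
x = 31 + 1.0986/2.3
= 31 + 0.4777
= 31.48


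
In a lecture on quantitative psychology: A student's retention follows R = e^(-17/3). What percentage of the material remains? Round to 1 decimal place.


R = e^(-t/S)
-t/S = -17/3 = -5.666667
R = e^(-5.666667) = 0.003459
Percentage = 0.003459 * 100
= 0.3


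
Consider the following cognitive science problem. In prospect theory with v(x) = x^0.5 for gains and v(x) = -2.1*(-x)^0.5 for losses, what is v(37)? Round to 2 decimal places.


Since x = 37 >= 0, use v(x) = x^0.5
37^0.5 = 6.0828
v(37) = 6.08


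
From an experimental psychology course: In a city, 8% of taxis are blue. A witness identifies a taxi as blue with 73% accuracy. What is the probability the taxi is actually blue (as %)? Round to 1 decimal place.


P(blue | says blue) = P(says blue | blue)*P(blue) / [P(says blue | blue)*P(blue) + P(says blue | not blue)*P(not blue)]
Numerator = 0.73 * 0.08 = 0.0584
False identification = 0.27 * 0.92 = 0.2484
P = 0.0584 / (0.0584 + 0.2484)
= 0.0584 / 0.3068
As percentage = 19.0


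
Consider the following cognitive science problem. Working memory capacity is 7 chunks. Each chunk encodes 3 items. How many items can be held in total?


Total items = chunks * items_per_chunk
= 7 * 3
= 21


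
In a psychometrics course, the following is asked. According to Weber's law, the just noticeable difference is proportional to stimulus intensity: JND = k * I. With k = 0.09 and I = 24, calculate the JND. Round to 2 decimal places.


JND = k * I
JND = 0.09 * 24
= 2.16


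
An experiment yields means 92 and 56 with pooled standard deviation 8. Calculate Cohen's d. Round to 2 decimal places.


Cohen's d = (M1 - M2) / S_pooled
= (92 - 56) / 8
= 36 / 8
= 4.50


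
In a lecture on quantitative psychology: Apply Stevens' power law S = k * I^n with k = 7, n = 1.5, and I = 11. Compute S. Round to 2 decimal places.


S = 7 * 11^1.5
11^1.5 = 36.4829
S = 7 * 36.4829
= 255.38


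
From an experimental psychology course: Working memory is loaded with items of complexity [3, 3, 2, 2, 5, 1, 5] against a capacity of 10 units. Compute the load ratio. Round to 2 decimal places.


Total complexity = 3 + 3 + 2 + 2 + 5 + 1 + 5 = 21
Load = total / capacity = 21 / 10
= 2.10


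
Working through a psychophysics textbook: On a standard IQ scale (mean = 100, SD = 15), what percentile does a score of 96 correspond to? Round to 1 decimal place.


z = (IQ - mean) / SD
z = (96 - 100) / 15 = -0.2667
Percentile = Phi(-0.2667) * 100
Phi(-0.2667) = 0.39485
= 39.5


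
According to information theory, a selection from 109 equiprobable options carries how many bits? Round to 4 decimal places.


H = log2(n)
H = log2(109)
= 6.7682


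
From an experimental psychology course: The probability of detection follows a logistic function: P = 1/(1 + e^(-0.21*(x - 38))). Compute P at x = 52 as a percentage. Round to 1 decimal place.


P(x) = 1/(1 + e^(-0.21*(52 - 38)))
Exponent = -0.21 * 14 = -2.94
e^(-2.94) = 0.052866
P = 1/(1 + 0.052866) = 0.949788
Percentage = 95.0


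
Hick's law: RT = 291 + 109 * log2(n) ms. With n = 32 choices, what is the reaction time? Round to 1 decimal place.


RT = 291 + 109 * log2(32)
log2(32) = 5.0
RT = 291 + 109 * 5.0
= 291 + 545.0
= 836.0 ms


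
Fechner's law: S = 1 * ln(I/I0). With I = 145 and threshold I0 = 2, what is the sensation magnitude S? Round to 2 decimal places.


S = 1 * ln(145/2)
I/I0 = 72.5
ln(72.5) = 4.2836
S = 1 * 4.2836
= 4.28


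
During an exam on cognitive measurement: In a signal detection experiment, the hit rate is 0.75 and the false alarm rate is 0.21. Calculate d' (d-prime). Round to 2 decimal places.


d' = z(HR) - z(FAR)
z(0.75) = 0.6745
z(0.21) = -0.8064
d' = 0.6745 - -0.8064
= 1.48


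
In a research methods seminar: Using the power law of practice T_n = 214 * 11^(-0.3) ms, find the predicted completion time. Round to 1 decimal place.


T_n = 214 * 11^(-0.3)
11^(-0.3) = 0.48706
T_n = 214 * 0.48706
= 104.2 ms


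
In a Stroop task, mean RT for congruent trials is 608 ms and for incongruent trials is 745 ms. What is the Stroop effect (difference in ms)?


Stroop effect = RT(incongruent) - RT(congruent)
= 745 - 608
= 137 ms


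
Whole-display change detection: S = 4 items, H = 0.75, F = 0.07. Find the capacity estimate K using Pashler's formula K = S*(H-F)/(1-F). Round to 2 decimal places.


K = S * (H - F) / (1 - F)
H - F = 0.68
1 - F = 0.93
K = 4 * 0.68 / 0.93
= 2.92


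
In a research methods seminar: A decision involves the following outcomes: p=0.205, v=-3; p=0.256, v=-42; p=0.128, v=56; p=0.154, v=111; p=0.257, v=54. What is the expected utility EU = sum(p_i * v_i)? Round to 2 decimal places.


EU = sum(p_i * v_i)
0.205 * -3 = -0.615
0.256 * -42 = -10.752
0.128 * 56 = 7.168
0.154 * 111 = 17.094
0.257 * 54 = 13.878
EU = -0.615 + -10.752 + 7.168 + 17.094 + 13.878
= 26.77


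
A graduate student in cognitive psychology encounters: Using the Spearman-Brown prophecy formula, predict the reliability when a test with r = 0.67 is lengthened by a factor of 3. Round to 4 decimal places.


r_new = n*r / (1 + (n-1)*r)
Numerator = 3 * 0.67 = 2.01
Denominator = 1 + 2 * 0.67 = 2.34
r_new = 2.01 / 2.34
= 0.8590


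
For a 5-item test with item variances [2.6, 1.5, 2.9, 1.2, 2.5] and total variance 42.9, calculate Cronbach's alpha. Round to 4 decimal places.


alpha = (k/(k-1)) * (1 - sum(s_i^2)/s_total^2)
sum(item variances) = 10.7
k/(k-1) = 5/4 = 1.25
1 - 10.7/42.9 = 1 - 0.249417 = 0.750583
alpha = 1.25 * 0.750583
= 0.9382


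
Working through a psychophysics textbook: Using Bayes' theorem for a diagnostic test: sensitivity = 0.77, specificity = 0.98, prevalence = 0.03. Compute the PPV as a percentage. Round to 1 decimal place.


PPV = (sens * prev) / (sens * prev + (1-spec) * (1-prev))
Numerator = 0.77 * 0.03 = 0.0231
P(positive and no disease) = (1 - spec) * (1 - prev) = (1 - 0.98) * (1 - 0.03) = 0.0194
Denominator = 0.0231 + 0.0194 = 0.0425
PPV = 0.0231 / 0.0425 = 0.543529
As percentage = 54.4


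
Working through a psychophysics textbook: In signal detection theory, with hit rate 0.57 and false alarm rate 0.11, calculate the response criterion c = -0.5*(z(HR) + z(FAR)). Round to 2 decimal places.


c = -0.5 * (z(HR) + z(FAR))
z(0.57) = 0.1764
z(0.11) = -1.2265
c = -0.5 * (0.1764 + -1.2265)
= -0.5 * -1.0501
= 0.53


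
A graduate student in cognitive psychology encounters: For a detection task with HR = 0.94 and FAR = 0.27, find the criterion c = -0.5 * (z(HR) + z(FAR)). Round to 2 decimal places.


c = -0.5 * (z(HR) + z(FAR))
z(0.94) = 1.5548
z(0.27) = -0.6128
c = -0.5 * (1.5548 + -0.6128)
= -0.5 * 0.942
= -0.47


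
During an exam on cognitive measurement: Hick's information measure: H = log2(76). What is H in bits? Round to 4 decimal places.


H = log2(n)
H = log2(76)
= 6.2479


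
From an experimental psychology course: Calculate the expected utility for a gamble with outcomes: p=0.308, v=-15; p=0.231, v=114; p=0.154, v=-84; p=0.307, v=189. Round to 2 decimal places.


EU = sum(p_i * v_i)
0.308 * -15 = -4.62
0.231 * 114 = 26.334
0.154 * -84 = -12.936
0.307 * 189 = 58.023
EU = -4.62 + 26.334 + -12.936 + 58.023
= 66.80


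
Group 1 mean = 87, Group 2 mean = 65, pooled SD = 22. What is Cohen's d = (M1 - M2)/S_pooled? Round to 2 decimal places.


Cohen's d = (M1 - M2) / S_pooled
= (87 - 65) / 22
= 22 / 22
= 1.00


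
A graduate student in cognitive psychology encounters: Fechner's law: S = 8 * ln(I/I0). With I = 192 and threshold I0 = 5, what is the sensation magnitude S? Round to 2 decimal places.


S = 8 * ln(192/5)
I/I0 = 38.4
ln(38.4) = 3.6481
S = 8 * 3.6481
= 29.18


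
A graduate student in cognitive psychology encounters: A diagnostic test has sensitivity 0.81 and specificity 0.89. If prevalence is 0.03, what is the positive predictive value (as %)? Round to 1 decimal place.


PPV = (sens * prev) / (sens * prev + (1-spec) * (1-prev))
Numerator = 0.81 * 0.03 = 0.0243
P(positive and no disease) = (1 - spec) * (1 - prev) = (1 - 0.89) * (1 - 0.03) = 0.1067
Denominator = 0.0243 + 0.1067 = 0.131
PPV = 0.0243 / 0.131 = 0.185496
As percentage = 18.5


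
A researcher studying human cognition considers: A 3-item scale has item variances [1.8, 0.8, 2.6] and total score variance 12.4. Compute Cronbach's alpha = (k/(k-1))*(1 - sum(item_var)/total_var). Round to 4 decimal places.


alpha = (k/(k-1)) * (1 - sum(s_i^2)/s_total^2)
sum(item variances) = 5.2
k/(k-1) = 3/2 = 1.5
1 - 5.2/12.4 = 1 - 0.419355 = 0.580645
alpha = 1.5 * 0.580645
= 0.8710


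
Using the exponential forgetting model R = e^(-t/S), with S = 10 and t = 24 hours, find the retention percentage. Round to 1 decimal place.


R = e^(-t/S)
-t/S = -24/10 = -2.4
R = e^(-2.4) = 0.090718
Percentage = 0.090718 * 100
= 9.1


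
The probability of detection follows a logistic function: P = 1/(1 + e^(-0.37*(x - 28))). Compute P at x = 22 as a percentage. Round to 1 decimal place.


P(x) = 1/(1 + e^(-0.37*(22 - 28)))
Exponent = -0.37 * -6 = 2.22
e^(2.22) = 9.207331
P = 1/(1 + 9.207331) = 0.097969
Percentage = 9.8


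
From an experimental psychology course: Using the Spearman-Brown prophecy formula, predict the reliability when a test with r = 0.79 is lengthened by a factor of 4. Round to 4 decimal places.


r_new = n*r / (1 + (n-1)*r)
Numerator = 4 * 0.79 = 3.16
Denominator = 1 + 3 * 0.79 = 3.37
r_new = 3.16 / 3.37
= 0.9377


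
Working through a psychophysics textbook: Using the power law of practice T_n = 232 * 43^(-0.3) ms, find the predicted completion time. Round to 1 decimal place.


T_n = 232 * 43^(-0.3)
43^(-0.3) = 0.323563
T_n = 232 * 0.323563
= 75.1 ms


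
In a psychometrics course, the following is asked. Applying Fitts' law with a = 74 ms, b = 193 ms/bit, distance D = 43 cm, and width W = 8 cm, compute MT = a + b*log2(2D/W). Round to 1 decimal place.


MT = 74 + 193 * log2(2*43/8)
2D/W = 10.75
log2(10.75) = 3.4263
MT = 74 + 193 * 3.4263
= 735.3 ms


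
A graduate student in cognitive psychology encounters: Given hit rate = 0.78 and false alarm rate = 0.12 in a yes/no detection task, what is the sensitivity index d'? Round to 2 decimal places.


d' = z(HR) - z(FAR)
z(0.78) = 0.7722
z(0.12) = -1.175
d' = 0.7722 - -1.175
= 1.95


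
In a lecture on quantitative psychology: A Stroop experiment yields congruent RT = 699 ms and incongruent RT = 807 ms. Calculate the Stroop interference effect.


Stroop effect = RT(incongruent) - RT(congruent)
= 807 - 699
= 108 ms


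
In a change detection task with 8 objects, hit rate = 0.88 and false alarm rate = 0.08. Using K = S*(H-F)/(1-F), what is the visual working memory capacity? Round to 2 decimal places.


K = S * (H - F) / (1 - F)
H - F = 0.8
1 - F = 0.92
K = 8 * 0.8 / 0.92
= 6.96


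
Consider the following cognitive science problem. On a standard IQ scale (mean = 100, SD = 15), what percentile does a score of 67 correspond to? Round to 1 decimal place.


z = (IQ - mean) / SD
z = (67 - 100) / 15 = -2.2
Percentile = Phi(-2.2) * 100
Phi(-2.2) = 0.013903
= 1.4


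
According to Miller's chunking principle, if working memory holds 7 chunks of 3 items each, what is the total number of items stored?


Total items = chunks * items_per_chunk
= 7 * 3
= 21


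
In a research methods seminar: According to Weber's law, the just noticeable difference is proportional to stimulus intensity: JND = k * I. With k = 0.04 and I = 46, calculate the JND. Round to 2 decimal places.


JND = k * I
JND = 0.04 * 46
= 1.84


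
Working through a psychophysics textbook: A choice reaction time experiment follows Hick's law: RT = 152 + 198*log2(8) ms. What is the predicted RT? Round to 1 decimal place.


RT = 152 + 198 * log2(8)
log2(8) = 3.0
RT = 152 + 198 * 3.0
= 152 + 594.0
= 746.0 ms


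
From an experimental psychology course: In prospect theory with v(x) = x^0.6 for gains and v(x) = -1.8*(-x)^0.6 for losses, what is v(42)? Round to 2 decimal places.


Since x = 42 >= 0, use v(x) = x^0.6
42^0.6 = 9.4178
v(42) = 9.42


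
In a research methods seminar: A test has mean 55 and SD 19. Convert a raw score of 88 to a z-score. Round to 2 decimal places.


z = (X - mu) / sigma
= (88 - 55) / 19
= 33 / 19
= 1.74


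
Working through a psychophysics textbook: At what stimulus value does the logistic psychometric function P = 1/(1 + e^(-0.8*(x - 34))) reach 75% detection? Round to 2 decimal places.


At P = 0.75: 0.75 = 1/(1 + e^(-k*(x-x0)))
Solving: e^(-k*(x-x0)) = 1/3
x = x0 + ln(3)/k
ln(3) = 1.0986
x = 34 + 1.0986/0.8
= 34 + 1.3732
= 35.37


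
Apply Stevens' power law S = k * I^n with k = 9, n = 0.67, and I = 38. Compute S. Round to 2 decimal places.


S = 9 * 38^0.67
38^0.67 = 11.4408
S = 9 * 11.4408
= 102.97


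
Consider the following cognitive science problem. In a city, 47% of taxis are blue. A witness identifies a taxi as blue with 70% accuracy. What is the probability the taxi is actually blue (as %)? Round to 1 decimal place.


P(blue | says blue) = P(says blue | blue)*P(blue) / [P(says blue | blue)*P(blue) + P(says blue | not blue)*P(not blue)]
Numerator = 0.7 * 0.47 = 0.329
False identification = 0.3 * 0.53 = 0.159
P = 0.329 / (0.329 + 0.159)
= 0.329 / 0.488
As percentage = 67.4


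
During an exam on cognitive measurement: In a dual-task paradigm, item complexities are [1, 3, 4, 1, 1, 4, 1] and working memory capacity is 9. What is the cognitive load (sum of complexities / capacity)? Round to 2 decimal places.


Total complexity = 1 + 3 + 4 + 1 + 1 + 4 + 1 = 15
Load = total / capacity = 15 / 9
= 1.67


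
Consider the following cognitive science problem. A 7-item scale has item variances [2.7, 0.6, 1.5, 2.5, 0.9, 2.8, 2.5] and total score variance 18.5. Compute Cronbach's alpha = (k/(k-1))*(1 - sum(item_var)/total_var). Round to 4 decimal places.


alpha = (k/(k-1)) * (1 - sum(s_i^2)/s_total^2)
sum(item variances) = 13.5
k/(k-1) = 7/6 = 1.166667
1 - 13.5/18.5 = 1 - 0.72973 = 0.27027
alpha = 1.166667 * 0.27027
= 0.3153


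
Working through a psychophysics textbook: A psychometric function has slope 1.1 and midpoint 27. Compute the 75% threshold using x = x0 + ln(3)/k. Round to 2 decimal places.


At P = 0.75: 0.75 = 1/(1 + e^(-k*(x-x0)))
Solving: e^(-k*(x-x0)) = 1/3
x = x0 + ln(3)/k
ln(3) = 1.0986
x = 27 + 1.0986/1.1
= 27 + 0.9987
= 28.00


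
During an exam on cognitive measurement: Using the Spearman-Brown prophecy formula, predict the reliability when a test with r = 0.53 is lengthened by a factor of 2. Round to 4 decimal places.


r_new = n*r / (1 + (n-1)*r)
Numerator = 2 * 0.53 = 1.06
Denominator = 1 + 1 * 0.53 = 1.53
r_new = 1.06 / 1.53
= 0.6928


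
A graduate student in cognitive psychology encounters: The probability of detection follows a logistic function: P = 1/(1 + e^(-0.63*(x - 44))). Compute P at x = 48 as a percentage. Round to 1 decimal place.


P(x) = 1/(1 + e^(-0.63*(48 - 44)))
Exponent = -0.63 * 4 = -2.52
e^(-2.52) = 0.08046
P = 1/(1 + 0.08046) = 0.925532
Percentage = 92.6


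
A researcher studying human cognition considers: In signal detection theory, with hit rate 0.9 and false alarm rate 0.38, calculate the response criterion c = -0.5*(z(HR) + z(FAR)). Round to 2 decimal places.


c = -0.5 * (z(HR) + z(FAR))
z(0.9) = 1.2816
z(0.38) = -0.3055
c = -0.5 * (1.2816 + -0.3055)
= -0.5 * 0.9761
= -0.49


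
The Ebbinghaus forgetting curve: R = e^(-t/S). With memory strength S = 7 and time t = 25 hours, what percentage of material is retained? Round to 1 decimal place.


R = e^(-t/S)
-t/S = -25/7 = -3.571429
R = e^(-3.571429) = 0.028116
Percentage = 0.028116 * 100
= 2.8


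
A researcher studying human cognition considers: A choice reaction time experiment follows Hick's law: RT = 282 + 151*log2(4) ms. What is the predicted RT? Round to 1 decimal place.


RT = 282 + 151 * log2(4)
log2(4) = 2.0
RT = 282 + 151 * 2.0
= 282 + 302.0
= 584.0 ms


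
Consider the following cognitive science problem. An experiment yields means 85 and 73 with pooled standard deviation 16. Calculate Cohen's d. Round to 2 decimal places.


Cohen's d = (M1 - M2) / S_pooled
= (85 - 73) / 16
= 12 / 16
= 0.75


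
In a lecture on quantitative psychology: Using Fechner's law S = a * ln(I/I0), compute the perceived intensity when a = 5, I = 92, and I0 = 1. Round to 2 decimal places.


S = 5 * ln(92/1)
I/I0 = 92.0
ln(92.0) = 4.5218
S = 5 * 4.5218
= 22.61


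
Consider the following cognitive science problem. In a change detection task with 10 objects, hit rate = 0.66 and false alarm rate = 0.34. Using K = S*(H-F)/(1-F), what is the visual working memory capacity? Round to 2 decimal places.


K = S * (H - F) / (1 - F)
H - F = 0.32
1 - F = 0.66
K = 10 * 0.32 / 0.66
= 4.85


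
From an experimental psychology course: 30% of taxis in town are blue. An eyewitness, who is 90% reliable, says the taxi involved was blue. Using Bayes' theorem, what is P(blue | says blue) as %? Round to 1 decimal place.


P(blue | says blue) = P(says blue | blue)*P(blue) / [P(says blue | blue)*P(blue) + P(says blue | not blue)*P(not blue)]
Numerator = 0.9 * 0.3 = 0.27
False identification = 0.1 * 0.7 = 0.07
P = 0.27 / (0.27 + 0.07)
= 0.27 / 0.34
As percentage = 79.4


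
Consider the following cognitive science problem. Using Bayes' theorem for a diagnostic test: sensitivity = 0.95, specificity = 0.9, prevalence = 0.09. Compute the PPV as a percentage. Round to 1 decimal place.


PPV = (sens * prev) / (sens * prev + (1-spec) * (1-prev))
Numerator = 0.95 * 0.09 = 0.0855
P(positive and no disease) = (1 - spec) * (1 - prev) = (1 - 0.9) * (1 - 0.09) = 0.091
Denominator = 0.0855 + 0.091 = 0.1765
PPV = 0.0855 / 0.1765 = 0.484419
As percentage = 48.4


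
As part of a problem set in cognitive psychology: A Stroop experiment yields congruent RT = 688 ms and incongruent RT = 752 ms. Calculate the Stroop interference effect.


Stroop effect = RT(incongruent) - RT(congruent)
= 752 - 688
= 64 ms


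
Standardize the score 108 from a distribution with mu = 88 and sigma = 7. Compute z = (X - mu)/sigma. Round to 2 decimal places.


z = (X - mu) / sigma
= (108 - 88) / 7
= 20 / 7
= 2.86


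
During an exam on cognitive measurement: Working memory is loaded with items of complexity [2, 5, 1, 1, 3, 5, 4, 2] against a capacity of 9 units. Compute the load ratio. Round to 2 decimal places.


Total complexity = 2 + 5 + 1 + 1 + 3 + 5 + 4 + 2 = 23
Load = total / capacity = 23 / 9
= 2.56


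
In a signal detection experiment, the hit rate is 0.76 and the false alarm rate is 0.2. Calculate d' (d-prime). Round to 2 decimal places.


d' = z(HR) - z(FAR)
z(0.76) = 0.7063
z(0.2) = -0.8416
d' = 0.7063 - -0.8416
= 1.55


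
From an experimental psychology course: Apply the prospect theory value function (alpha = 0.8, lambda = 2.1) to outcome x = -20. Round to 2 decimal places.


Since x = -20 < 0, use v(x) = -lambda*(-x)^alpha
(-x) = 20
20^0.8 = 10.9856
v(-20) = -2.1 * 10.9856
= -23.07


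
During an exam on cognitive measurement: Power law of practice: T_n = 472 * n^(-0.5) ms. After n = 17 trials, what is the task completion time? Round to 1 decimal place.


T_n = 472 * 17^(-0.5)
17^(-0.5) = 0.242536
T_n = 472 * 0.242536
= 114.5 ms


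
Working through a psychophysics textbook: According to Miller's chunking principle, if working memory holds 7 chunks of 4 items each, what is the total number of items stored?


Total items = chunks * items_per_chunk
= 7 * 4
= 28


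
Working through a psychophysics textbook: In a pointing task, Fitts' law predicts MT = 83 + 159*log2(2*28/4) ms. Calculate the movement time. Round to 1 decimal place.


MT = 83 + 159 * log2(2*28/4)
2D/W = 14.0
log2(14.0) = 3.8074
MT = 83 + 159 * 3.8074
= 688.4 ms


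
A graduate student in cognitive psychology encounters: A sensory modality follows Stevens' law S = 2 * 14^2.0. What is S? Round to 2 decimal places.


S = 2 * 14^2.0
14^2.0 = 196.0
S = 2 * 196.0
= 392.00


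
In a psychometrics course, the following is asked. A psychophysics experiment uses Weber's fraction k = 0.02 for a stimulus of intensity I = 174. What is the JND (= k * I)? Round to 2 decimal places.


JND = k * I
JND = 0.02 * 174
= 3.48


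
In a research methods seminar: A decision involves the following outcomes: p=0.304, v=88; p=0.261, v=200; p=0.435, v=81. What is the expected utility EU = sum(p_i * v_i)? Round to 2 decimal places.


EU = sum(p_i * v_i)
0.304 * 88 = 26.752
0.261 * 200 = 52.2
0.435 * 81 = 35.235
EU = 26.752 + 52.2 + 35.235
= 114.19


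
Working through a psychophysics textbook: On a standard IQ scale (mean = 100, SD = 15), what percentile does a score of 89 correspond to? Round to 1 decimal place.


z = (IQ - mean) / SD
z = (89 - 100) / 15 = -0.7333
Percentile = Phi(-0.7333) * 100
Phi(-0.7333) = 0.231688
= 23.2


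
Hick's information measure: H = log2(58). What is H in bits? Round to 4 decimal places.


H = log2(n)
H = log2(58)
= 5.8580


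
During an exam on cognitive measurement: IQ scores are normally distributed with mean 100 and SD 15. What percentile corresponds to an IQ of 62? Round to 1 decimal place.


z = (IQ - mean) / SD
z = (62 - 100) / 15 = -2.5333
Percentile = Phi(-2.5333) * 100
Phi(-2.5333) = 0.00565
= 0.6


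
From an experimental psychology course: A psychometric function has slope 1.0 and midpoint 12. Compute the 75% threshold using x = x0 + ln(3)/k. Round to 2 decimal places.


At P = 0.75: 0.75 = 1/(1 + e^(-k*(x-x0)))
Solving: e^(-k*(x-x0)) = 1/3
x = x0 + ln(3)/k
ln(3) = 1.0986
x = 12 + 1.0986/1.0
= 12 + 1.0986
= 13.10


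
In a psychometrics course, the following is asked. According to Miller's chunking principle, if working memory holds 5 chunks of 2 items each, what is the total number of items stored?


Total items = chunks * items_per_chunk
= 5 * 2
= 10


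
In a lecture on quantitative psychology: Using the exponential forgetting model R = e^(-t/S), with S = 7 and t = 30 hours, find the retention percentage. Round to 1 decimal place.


R = e^(-t/S)
-t/S = -30/7 = -4.285714
R = e^(-4.285714) = 0.013764
Percentage = 0.013764 * 100
= 1.4


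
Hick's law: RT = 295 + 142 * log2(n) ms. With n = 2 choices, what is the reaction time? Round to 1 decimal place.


RT = 295 + 142 * log2(2)
log2(2) = 1.0
RT = 295 + 142 * 1.0
= 295 + 142.0
= 437.0 ms


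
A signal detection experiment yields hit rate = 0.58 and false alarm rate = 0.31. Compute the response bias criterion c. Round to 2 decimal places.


c = -0.5 * (z(HR) + z(FAR))
z(0.58) = 0.2019
z(0.31) = -0.4959
c = -0.5 * (0.2019 + -0.4959)
= -0.5 * -0.294
= 0.15


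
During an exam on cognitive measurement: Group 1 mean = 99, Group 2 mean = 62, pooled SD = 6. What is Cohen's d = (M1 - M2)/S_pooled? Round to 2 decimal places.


Cohen's d = (M1 - M2) / S_pooled
= (99 - 62) / 6
= 37 / 6
= 6.17


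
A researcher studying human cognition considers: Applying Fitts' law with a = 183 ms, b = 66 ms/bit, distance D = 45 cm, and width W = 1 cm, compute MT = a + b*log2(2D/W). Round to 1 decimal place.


MT = 183 + 66 * log2(2*45/1)
2D/W = 90.0
log2(90.0) = 6.4919
MT = 183 + 66 * 6.4919
= 611.5 ms


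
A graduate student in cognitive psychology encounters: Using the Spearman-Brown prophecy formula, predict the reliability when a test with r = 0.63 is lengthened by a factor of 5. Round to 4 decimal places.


r_new = n*r / (1 + (n-1)*r)
Numerator = 5 * 0.63 = 3.15
Denominator = 1 + 4 * 0.63 = 3.52
r_new = 3.15 / 3.52
= 0.8949


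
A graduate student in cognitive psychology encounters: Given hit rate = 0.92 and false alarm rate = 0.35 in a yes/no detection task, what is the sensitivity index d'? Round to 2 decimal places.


d' = z(HR) - z(FAR)
z(0.92) = 1.4051
z(0.35) = -0.3853
d' = 1.4051 - -0.3853
= 1.79


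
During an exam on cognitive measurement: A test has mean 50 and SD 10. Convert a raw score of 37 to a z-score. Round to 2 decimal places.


z = (X - mu) / sigma
= (37 - 50) / 10
= -13 / 10
= -1.30


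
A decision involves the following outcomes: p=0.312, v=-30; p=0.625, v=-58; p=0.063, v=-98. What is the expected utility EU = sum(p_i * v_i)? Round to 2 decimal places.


EU = sum(p_i * v_i)
0.312 * -30 = -9.36
0.625 * -58 = -36.25
0.063 * -98 = -6.174
EU = -9.36 + -36.25 + -6.174
= -51.78


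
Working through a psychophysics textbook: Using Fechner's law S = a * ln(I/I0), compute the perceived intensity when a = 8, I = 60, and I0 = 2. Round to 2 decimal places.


S = 8 * ln(60/2)
I/I0 = 30.0
ln(30.0) = 3.4012
S = 8 * 3.4012
= 27.21


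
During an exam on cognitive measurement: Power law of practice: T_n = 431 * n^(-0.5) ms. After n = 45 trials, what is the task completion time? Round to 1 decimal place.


T_n = 431 * 45^(-0.5)
45^(-0.5) = 0.149071
T_n = 431 * 0.149071
= 64.2 ms


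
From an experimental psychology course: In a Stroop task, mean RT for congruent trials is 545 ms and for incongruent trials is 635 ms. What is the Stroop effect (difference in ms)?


Stroop effect = RT(incongruent) - RT(congruent)
= 635 - 545
= 90 ms


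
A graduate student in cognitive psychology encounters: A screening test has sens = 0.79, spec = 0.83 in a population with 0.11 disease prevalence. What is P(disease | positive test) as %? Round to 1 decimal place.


PPV = (sens * prev) / (sens * prev + (1-spec) * (1-prev))
Numerator = 0.79 * 0.11 = 0.0869
P(positive and no disease) = (1 - spec) * (1 - prev) = (1 - 0.83) * (1 - 0.11) = 0.1513
Denominator = 0.0869 + 0.1513 = 0.2382
PPV = 0.0869 / 0.2382 = 0.364819
As percentage = 36.5


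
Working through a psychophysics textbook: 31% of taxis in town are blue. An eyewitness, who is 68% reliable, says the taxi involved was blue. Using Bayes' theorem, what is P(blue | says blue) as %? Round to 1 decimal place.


P(blue | says blue) = P(says blue | blue)*P(blue) / [P(says blue | blue)*P(blue) + P(says blue | not blue)*P(not blue)]
Numerator = 0.68 * 0.31 = 0.2108
False identification = 0.32 * 0.69 = 0.2208
P = 0.2108 / (0.2108 + 0.2208)
= 0.2108 / 0.4316
As percentage = 48.8


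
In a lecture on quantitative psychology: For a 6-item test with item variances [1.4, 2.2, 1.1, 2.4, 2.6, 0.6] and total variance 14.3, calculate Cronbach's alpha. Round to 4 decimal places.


alpha = (k/(k-1)) * (1 - sum(s_i^2)/s_total^2)
sum(item variances) = 10.3
k/(k-1) = 6/5 = 1.2
1 - 10.3/14.3 = 1 - 0.72028 = 0.27972
alpha = 1.2 * 0.27972
= 0.3357


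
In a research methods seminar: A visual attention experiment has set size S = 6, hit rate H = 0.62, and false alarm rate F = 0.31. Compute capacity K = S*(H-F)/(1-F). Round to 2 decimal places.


K = S * (H - F) / (1 - F)
H - F = 0.31
1 - F = 0.69
K = 6 * 0.31 / 0.69
= 2.70


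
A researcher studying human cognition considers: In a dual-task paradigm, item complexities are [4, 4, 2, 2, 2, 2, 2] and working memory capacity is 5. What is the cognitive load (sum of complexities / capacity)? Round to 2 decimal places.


Total complexity = 4 + 4 + 2 + 2 + 2 + 2 + 2 = 18
Load = total / capacity = 18 / 5
= 3.60


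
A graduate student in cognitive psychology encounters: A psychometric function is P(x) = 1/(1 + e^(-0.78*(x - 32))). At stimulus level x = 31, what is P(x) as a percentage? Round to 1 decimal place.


P(x) = 1/(1 + e^(-0.78*(31 - 32)))
Exponent = -0.78 * -1 = 0.78
e^(0.78) = 2.181472
P = 1/(1 + 2.181472) = 0.31432
Percentage = 31.4


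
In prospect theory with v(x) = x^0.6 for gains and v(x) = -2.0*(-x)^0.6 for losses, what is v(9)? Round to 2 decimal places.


Since x = 9 >= 0, use v(x) = x^0.6
9^0.6 = 3.7372
v(9) = 3.74


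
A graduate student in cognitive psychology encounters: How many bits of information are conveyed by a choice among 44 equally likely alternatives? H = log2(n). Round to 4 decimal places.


H = log2(n)
H = log2(44)
= 5.4594


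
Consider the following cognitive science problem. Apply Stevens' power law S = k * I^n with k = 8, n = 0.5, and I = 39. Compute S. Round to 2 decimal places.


S = 8 * 39^0.5
39^0.5 = 6.245
S = 8 * 6.245
= 49.96


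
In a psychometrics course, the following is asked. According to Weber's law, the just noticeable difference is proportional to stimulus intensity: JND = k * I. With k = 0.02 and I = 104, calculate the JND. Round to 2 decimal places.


JND = k * I
JND = 0.02 * 104
= 2.08


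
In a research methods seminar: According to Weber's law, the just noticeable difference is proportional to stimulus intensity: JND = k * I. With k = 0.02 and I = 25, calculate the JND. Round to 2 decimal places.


JND = k * I
JND = 0.02 * 25
= 0.50


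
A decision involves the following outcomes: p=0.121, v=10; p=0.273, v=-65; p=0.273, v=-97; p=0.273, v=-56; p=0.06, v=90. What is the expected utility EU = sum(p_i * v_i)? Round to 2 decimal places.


EU = sum(p_i * v_i)
0.121 * 10 = 1.21
0.273 * -65 = -17.745
0.273 * -97 = -26.481
0.273 * -56 = -15.288
0.06 * 90 = 5.4
EU = 1.21 + -17.745 + -26.481 + -15.288 + 5.4
= -52.90


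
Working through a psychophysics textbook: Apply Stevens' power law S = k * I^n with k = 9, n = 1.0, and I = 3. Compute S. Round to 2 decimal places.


S = 9 * 3^1.0
3^1.0 = 3.0
S = 9 * 3.0
= 27.00


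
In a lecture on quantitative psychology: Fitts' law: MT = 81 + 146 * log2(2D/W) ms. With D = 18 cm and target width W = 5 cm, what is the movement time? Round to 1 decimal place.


MT = 81 + 146 * log2(2*18/5)
2D/W = 7.2
log2(7.2) = 2.848
MT = 81 + 146 * 2.848
= 496.8 ms


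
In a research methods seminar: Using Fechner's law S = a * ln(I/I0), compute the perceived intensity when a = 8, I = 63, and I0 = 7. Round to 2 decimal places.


S = 8 * ln(63/7)
I/I0 = 9.0
ln(9.0) = 2.1972
S = 8 * 2.1972
= 17.58


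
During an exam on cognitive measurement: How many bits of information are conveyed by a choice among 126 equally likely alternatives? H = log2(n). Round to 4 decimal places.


H = log2(n)
H = log2(126)
= 6.9773


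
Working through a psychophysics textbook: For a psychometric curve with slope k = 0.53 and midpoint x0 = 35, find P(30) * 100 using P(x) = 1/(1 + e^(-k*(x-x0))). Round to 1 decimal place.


P(x) = 1/(1 + e^(-0.53*(30 - 35)))
Exponent = -0.53 * -5 = 2.65
e^(2.65) = 14.154039
P = 1/(1 + 14.154039) = 0.065989
Percentage = 6.6


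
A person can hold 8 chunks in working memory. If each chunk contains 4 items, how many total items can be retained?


Total items = chunks * items_per_chunk
= 8 * 4
= 32


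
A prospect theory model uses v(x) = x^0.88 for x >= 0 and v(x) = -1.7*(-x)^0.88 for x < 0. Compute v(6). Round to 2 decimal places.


Since x = 6 >= 0, use v(x) = x^0.88
6^0.88 = 4.8392
v(6) = 4.84


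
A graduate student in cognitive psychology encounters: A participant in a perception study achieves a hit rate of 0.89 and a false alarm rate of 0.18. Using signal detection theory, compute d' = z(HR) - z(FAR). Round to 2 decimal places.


d' = z(HR) - z(FAR)
z(0.89) = 1.2265
z(0.18) = -0.9154
d' = 1.2265 - -0.9154
= 2.14


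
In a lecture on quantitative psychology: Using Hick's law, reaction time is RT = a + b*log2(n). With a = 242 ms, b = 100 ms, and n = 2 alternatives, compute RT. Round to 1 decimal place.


RT = 242 + 100 * log2(2)
log2(2) = 1.0
RT = 242 + 100 * 1.0
= 242 + 100.0
= 342.0 ms


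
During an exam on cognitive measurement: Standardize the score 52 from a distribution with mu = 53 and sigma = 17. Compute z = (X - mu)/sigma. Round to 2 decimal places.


z = (X - mu) / sigma
= (52 - 53) / 17
= -1 / 17
= -0.06


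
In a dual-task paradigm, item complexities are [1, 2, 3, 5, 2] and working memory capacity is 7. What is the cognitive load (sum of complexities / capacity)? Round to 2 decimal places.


Total complexity = 1 + 2 + 3 + 5 + 2 = 13
Load = total / capacity = 13 / 7
= 1.86


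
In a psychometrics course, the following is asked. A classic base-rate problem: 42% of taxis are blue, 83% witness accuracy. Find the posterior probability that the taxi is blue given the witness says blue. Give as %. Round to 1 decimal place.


P(blue | says blue) = P(says blue | blue)*P(blue) / [P(says blue | blue)*P(blue) + P(says blue | not blue)*P(not blue)]
Numerator = 0.83 * 0.42 = 0.3486
False identification = 0.17 * 0.58 = 0.0986
P = 0.3486 / (0.3486 + 0.0986)
= 0.3486 / 0.4472
As percentage = 78.0


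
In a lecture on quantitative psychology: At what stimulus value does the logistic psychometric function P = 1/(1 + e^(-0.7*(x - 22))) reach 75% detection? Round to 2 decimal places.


At P = 0.75: 0.75 = 1/(1 + e^(-k*(x-x0)))
Solving: e^(-k*(x-x0)) = 1/3
x = x0 + ln(3)/k
ln(3) = 1.0986
x = 22 + 1.0986/0.7
= 22 + 1.5694
= 23.57


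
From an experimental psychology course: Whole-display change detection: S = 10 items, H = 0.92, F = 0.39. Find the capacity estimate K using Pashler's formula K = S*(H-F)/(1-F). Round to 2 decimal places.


K = S * (H - F) / (1 - F)
H - F = 0.53
1 - F = 0.61
K = 10 * 0.53 / 0.61
= 8.69


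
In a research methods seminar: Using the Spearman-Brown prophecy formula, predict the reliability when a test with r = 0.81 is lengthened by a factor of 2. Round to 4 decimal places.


r_new = n*r / (1 + (n-1)*r)
Numerator = 2 * 0.81 = 1.62
Denominator = 1 + 1 * 0.81 = 1.81
r_new = 1.62 / 1.81
= 0.8950


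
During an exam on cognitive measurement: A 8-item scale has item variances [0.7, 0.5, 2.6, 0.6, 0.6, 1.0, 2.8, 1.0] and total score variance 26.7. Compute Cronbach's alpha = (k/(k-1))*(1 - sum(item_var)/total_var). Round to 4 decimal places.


alpha = (k/(k-1)) * (1 - sum(s_i^2)/s_total^2)
sum(item variances) = 9.8
k/(k-1) = 8/7 = 1.142857
1 - 9.8/26.7 = 1 - 0.367041 = 0.632959
alpha = 1.142857 * 0.632959
= 0.7234


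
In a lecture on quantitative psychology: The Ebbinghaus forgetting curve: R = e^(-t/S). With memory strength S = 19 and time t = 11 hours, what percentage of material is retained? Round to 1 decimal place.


R = e^(-t/S)
-t/S = -11/19 = -0.578947
R = e^(-0.578947) = 0.560488
Percentage = 0.560488 * 100
= 56.0


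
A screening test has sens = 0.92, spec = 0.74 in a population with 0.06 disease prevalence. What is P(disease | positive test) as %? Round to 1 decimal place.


PPV = (sens * prev) / (sens * prev + (1-spec) * (1-prev))
Numerator = 0.92 * 0.06 = 0.0552
P(positive and no disease) = (1 - spec) * (1 - prev) = (1 - 0.74) * (1 - 0.06) = 0.2444
Denominator = 0.0552 + 0.2444 = 0.2996
PPV = 0.0552 / 0.2996 = 0.184246
As percentage = 18.4


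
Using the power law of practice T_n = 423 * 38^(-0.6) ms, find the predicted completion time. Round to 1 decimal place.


T_n = 423 * 38^(-0.6)
38^(-0.6) = 0.112753
T_n = 423 * 0.112753
= 47.7 ms


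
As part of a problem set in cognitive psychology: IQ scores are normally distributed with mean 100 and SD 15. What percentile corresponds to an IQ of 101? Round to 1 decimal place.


z = (IQ - mean) / SD
z = (101 - 100) / 15 = 0.0667
Percentile = Phi(0.0667) * 100
Phi(0.0667) = 0.52659
= 52.7


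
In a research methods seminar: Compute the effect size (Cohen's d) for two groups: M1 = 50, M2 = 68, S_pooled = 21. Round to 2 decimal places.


Cohen's d = (M1 - M2) / S_pooled
= (50 - 68) / 21
= -18 / 21
= -0.86


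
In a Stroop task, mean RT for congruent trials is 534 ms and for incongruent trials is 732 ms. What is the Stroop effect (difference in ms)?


Stroop effect = RT(incongruent) - RT(congruent)
= 732 - 534
= 198 ms


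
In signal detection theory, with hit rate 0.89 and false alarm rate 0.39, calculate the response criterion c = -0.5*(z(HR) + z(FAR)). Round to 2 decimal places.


c = -0.5 * (z(HR) + z(FAR))
z(0.89) = 1.2265
z(0.39) = -0.2793
c = -0.5 * (1.2265 + -0.2793)
= -0.5 * 0.9472
= -0.47


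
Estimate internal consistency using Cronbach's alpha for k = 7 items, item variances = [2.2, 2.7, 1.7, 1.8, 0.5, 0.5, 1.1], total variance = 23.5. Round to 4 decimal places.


alpha = (k/(k-1)) * (1 - sum(s_i^2)/s_total^2)
sum(item variances) = 10.5
k/(k-1) = 7/6 = 1.166667
1 - 10.5/23.5 = 1 - 0.446809 = 0.553191
alpha = 1.166667 * 0.553191
= 0.6454


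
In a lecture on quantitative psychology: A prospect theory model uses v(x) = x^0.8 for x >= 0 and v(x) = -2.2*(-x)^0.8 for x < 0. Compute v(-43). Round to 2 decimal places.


Since x = -43 < 0, use v(x) = -lambda*(-x)^alpha
(-x) = 43
43^0.8 = 20.2663
v(-43) = -2.2 * 20.2663
= -44.59


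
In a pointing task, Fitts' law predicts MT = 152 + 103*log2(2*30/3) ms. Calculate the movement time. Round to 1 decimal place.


MT = 152 + 103 * log2(2*30/3)
2D/W = 20.0
log2(20.0) = 4.3219
MT = 152 + 103 * 4.3219
= 597.2 ms


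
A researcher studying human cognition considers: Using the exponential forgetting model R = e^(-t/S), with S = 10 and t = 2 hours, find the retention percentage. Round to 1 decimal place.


R = e^(-t/S)
-t/S = -2/10 = -0.2
R = e^(-0.2) = 0.818731
Percentage = 0.818731 * 100
= 81.9


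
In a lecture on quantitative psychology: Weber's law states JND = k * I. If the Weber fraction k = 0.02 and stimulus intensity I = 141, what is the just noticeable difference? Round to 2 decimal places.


JND = k * I
JND = 0.02 * 141
= 2.82


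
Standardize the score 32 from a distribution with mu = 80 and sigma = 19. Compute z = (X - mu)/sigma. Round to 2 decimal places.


z = (X - mu) / sigma
= (32 - 80) / 19
= -48 / 19
= -2.53


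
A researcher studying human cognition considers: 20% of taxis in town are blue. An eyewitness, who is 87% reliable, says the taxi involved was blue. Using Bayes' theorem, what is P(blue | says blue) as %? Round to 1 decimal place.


P(blue | says blue) = P(says blue | blue)*P(blue) / [P(says blue | blue)*P(blue) + P(says blue | not blue)*P(not blue)]
Numerator = 0.87 * 0.2 = 0.174
False identification = 0.13 * 0.8 = 0.104
P = 0.174 / (0.174 + 0.104)
= 0.174 / 0.278
As percentage = 62.6


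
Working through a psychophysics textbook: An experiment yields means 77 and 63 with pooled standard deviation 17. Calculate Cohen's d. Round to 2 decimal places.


Cohen's d = (M1 - M2) / S_pooled
= (77 - 63) / 17
= 14 / 17
= 0.82


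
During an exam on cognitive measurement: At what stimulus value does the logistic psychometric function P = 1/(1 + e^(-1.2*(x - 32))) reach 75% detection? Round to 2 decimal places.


At P = 0.75: 0.75 = 1/(1 + e^(-k*(x-x0)))
Solving: e^(-k*(x-x0)) = 1/3
x = x0 + ln(3)/k
ln(3) = 1.0986
x = 32 + 1.0986/1.2
= 32 + 0.9155
= 32.92


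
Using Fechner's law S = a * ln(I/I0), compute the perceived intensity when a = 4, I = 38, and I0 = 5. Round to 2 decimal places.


S = 4 * ln(38/5)
I/I0 = 7.6
ln(7.6) = 2.0281
S = 4 * 2.0281
= 8.11


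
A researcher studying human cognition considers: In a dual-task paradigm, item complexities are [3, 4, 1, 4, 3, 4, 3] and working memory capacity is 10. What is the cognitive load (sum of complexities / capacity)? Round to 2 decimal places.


Total complexity = 3 + 4 + 1 + 4 + 3 + 4 + 3 = 22
Load = total / capacity = 22 / 10
= 2.20


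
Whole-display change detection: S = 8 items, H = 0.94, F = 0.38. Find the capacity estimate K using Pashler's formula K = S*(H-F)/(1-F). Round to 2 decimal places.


K = S * (H - F) / (1 - F)
H - F = 0.56
1 - F = 0.62
K = 8 * 0.56 / 0.62
= 7.23
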